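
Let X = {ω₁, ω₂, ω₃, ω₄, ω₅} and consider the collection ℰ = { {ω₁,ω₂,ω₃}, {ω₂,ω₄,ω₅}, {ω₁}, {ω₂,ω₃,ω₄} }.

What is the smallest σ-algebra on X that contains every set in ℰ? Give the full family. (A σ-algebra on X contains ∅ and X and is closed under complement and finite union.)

|σ(ℰ)| = 32.  σ(ℰ) = { {}, {ω₁}, {ω₂}, {ω₃}, {ω₄}, {ω₅}, {ω₁,ω₂}, {ω₁,ω₃}, {ω₁,ω₄}, {ω₁,ω₅}, {ω₂,ω₃}, {ω₂,ω₄}, {ω₂,ω₅}, {ω₃,ω₄}, {ω₃,ω₅}, {ω₄,ω₅}, {ω₁,ω₂,ω₃}, {ω₁,ω₂,ω₄}, {ω₁,ω₂,ω₅}, {ω₁,ω₃,ω₄}, {ω₁,ω₃,ω₅}, {ω₁,ω₄,ω₅}, {ω₂,ω₃,ω₄}, {ω₂,ω₃,ω₅}, {ω₂,ω₄,ω₅}, {ω₃,ω₄,ω₅}, {ω₁,ω₂,ω₃,ω₄}, {ω₁,ω₂,ω₃,ω₅}, {ω₁,ω₂,ω₄,ω₅}, {ω₁,ω₃,ω₄,ω₅}, {ω₂,ω₃,ω₄,ω₅}, X }

Check:
Take S₀ = ℰ ∪ {∅, X} = { {}, {ω₁}, {ω₁,ω₂,ω₃}, {ω₂,ω₃,ω₄}, {ω₂,ω₄,ω₅}, X }.
Step 1 adds 6:
  {ω₁,ω₃}  = X∖{ω₂,ω₄,ω₅}
  {ω₁,ω₅}  = X∖{ω₂,ω₃,ω₄}
  {ω₄,ω₅}  = X∖{ω₁,ω₂,ω₃}
  {ω₁,ω₂,ω₃,ω₄}  = {ω₁,ω₂,ω₃} ∪ {ω₂,ω₃,ω₄}
  {ω₁,ω₂,ω₄,ω₅}  = {ω₂,ω₄,ω₅} ∪ {ω₁}
  {ω₂,ω₃,ω₄,ω₅}  = X∖{ω₁}
  |family| = 12
Step 2 adds 6:
  {ω₃}  = X∖{ω₁,ω₂,ω₄,ω₅}
  {ω₅}  = X∖{ω₁,ω₂,ω₃,ω₄}
  {ω₁,ω₃,ω₅}  = {ω₁,ω₃} ∪ {ω₁,ω₅}
  {ω₁,ω₄,ω₅}  = {ω₄,ω₅} ∪ {ω₁,ω₅}
  {ω₁,ω₂,ω₃,ω₅}  = {ω₁,ω₂,ω₃} ∪ {ω₁,ω₅}
  {ω₁,ω₃,ω₄,ω₅}  = {ω₄,ω₅} ∪ {ω₁,ω₃}
  |family| = 18
Step 3. New:
  {ω₂}  = X∖{ω₁,ω₃,ω₄,ω₅}
  {ω₄}  = X∖{ω₁,ω₂,ω₃,ω₅}
  {ω₂,ω₃}  = X∖{ω₁,ω₄,ω₅}
  {ω₂,ω₄}  = X∖{ω₁,ω₃,ω₅}
  {ω₃,ω₅}  = {ω₃} ∪ {ω₅}
  {ω₃,ω₄,ω₅}  = {ω₄,ω₅} ∪ {ω₃}
  |family| = 24
Step 4: +8 →
  {ω₁,ω₂}  = X∖{ω₃,ω₄,ω₅}
  {ω₁,ω₄}  = {ω₄} ∪ {ω₁}
  {ω₂,ω₅}  = {ω₂} ∪ {ω₅}
  {ω₃,ω₄}  = {ω₃} ∪ {ω₄}
  {ω₁,ω₂,ω₄}  = X∖{ω₃,ω₅}
  {ω₁,ω₂,ω₅}  = {ω₂} ∪ {ω₁,ω₅}
  {ω₁,ω₃,ω₄}  = {ω₁,ω₃} ∪ {ω₄}
  {ω₂,ω₃,ω₅}  = {ω₂} ∪ {ω₃,ω₅}
  |family| = 32
Step 5 adds nothing — fixpoint reached.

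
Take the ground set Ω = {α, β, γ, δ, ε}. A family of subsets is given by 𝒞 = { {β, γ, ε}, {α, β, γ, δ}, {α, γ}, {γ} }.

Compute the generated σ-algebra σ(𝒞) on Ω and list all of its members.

Take S₀ = 𝒞 ∪ {∅, Ω} = { ∅, {γ}, {α, γ}, {β, γ, ε}, {α, β, γ, δ}, Ω }.
Iteration 1 adds 5:
  {ε}  = Ω∖{α, β, γ, δ}
  {α, δ}  = Ω∖{β, γ, ε}
  {β, δ, ε}  = Ω∖{α, γ}
  {α, β, γ, ε}  = {β, γ, ε} ∪ {α, γ}
  {α, β, δ, ε}  = Ω∖{γ}
  |family| = 11
Iteration 2. New:
  {δ}  = Ω∖{α, β, γ, ε}
  {γ, ε}  = {ε} ∪ {γ}
  {α, γ, δ}  = {γ} ∪ {α, δ}
  {α, γ, ε}  = {ε} ∪ {α, γ}
  {α, δ, ε}  = {ε} ∪ {α, δ}
  {β, γ, δ, ε}  = {γ} ∪ {β, δ, ε}
  |family| = 17
Iteration 3: 9 new —
  {α}  = Ω∖{β, γ, δ, ε}
  {β, γ}  = Ω∖{α, δ, ε}
  {β, δ}  = Ω∖{α, γ, ε}
  {β, ε}  = Ω∖{α, γ, δ}
  {γ, δ}  = {γ} ∪ {δ}
  {δ, ε}  = {δ} ∪ {ε}
  {α, β, δ}  = Ω∖{γ, ε}
  {γ, δ, ε}  = {δ} ∪ {γ, ε}
  {α, γ, δ, ε}  = {α, δ, ε} ∪ {γ}
  |family| = 26
Iteration 4: 6 new —
  {β}  = Ω∖{α, γ, δ, ε}
  {α, β}  = Ω∖{γ, δ, ε}
  {α, ε}  = {ε} ∪ {α}
  {α, β, γ}  = Ω∖{δ, ε}
  {α, β, ε}  = Ω∖{γ, δ}
  {β, γ, δ}  = {γ, δ} ∪ {β, γ}
  |family| = 32
Iteration 5: already closed under ᶜ and ∪.

|σ(𝒞)| = 32.  σ(𝒞) = { ∅, {α}, {β}, {γ}, {δ}, {ε}, {α, β}, {α, γ}, {α, δ}, {α, ε}, {β, γ}, {β, δ}, {β, ε}, {γ, δ}, {γ, ε}, {δ, ε}, {α, β, γ}, {α, β, δ}, {α, β, ε}, {α, γ, δ}, {α, γ, ε}, {α, δ, ε}, {β, γ, δ}, {β, γ, ε}, {β, δ, ε}, {γ, δ, ε}, {α, β, γ, δ}, {α, β, γ, ε}, {α, β, δ, ε}, {α, γ, δ, ε}, {β, γ, δ, ε}, Ω }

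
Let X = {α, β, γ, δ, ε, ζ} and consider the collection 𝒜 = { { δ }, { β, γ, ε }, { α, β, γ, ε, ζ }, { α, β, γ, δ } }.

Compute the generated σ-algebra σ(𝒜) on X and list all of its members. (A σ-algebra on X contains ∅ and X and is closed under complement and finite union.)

Start: 𝒜 ∪ {∅, X} = { {}, { δ }, { β, γ, ε }, { α, β, γ, δ }, { α, β, γ, ε, ζ }, X }.
Round 1. New:
  { ε, ζ }  = { α, β, γ, δ }ᶜ
  { α, δ, ζ }  = { β, γ, ε }ᶜ
  { β, γ, δ, ε }  = { β, γ, ε } ∪ { δ }
  { α, β, γ, δ, ε }  = { β, γ, ε } ∪ { α, β, γ, δ }
  [10 total]
Round 2 (7 new):
  { ζ }  = { α, β, γ, δ, ε }ᶜ
  { α, ζ }  = { β, γ, δ, ε }ᶜ
  { δ, ε, ζ }  = { ε, ζ } ∪ { δ }
  { α, δ, ε, ζ }  = { ε, ζ } ∪ { α, δ, ζ }
  { β, γ, ε, ζ }  = { ε, ζ } ∪ { β, γ, ε }
  { α, β, γ, δ, ζ }  = { α, δ, ζ } ∪ { α, β, γ, δ }
  { β, γ, δ, ε, ζ }  = { ε, ζ } ∪ { β, γ, δ, ε }
  [17 total]
Round 3 (7 new):
  { α }  = { β, γ, δ, ε, ζ }ᶜ
  { ε }  = { α, β, γ, δ, ζ }ᶜ
  { α, δ }  = { β, γ, ε, ζ }ᶜ
  { β, γ }  = { α, δ, ε, ζ }ᶜ
  { δ, ζ }  = { δ } ∪ { ζ }
  { α, β, γ }  = { δ, ε, ζ }ᶜ
  { α, ε, ζ }  = { ε, ζ } ∪ { α, ζ }
  [24 total]
Round 4 (8 new):
  { α, ε }  = { α } ∪ { ε }
  { δ, ε }  = { ε } ∪ { δ }
  { α, δ, ε }  = { ε } ∪ { α, δ }
  { β, γ, δ }  = { α, ε, ζ }ᶜ
  { β, γ, ζ }  = { ζ } ∪ { β, γ }
  { α, β, γ, ε }  = { δ, ζ }ᶜ
  { α, β, γ, ζ }  = { α, β, γ } ∪ { α, ζ }
  { β, γ, δ, ζ }  = { β, γ } ∪ { δ, ζ }
  [32 total]
Round 5 adds nothing — fixpoint reached.

|σ(𝒜)| = 32.  σ(𝒜) = { {}, { α }, { δ }, { ε }, { ζ }, { α, δ }, { α, ε }, { α, ζ }, { β, γ }, { δ, ε }, { δ, ζ }, { ε, ζ }, { α, β, γ }, { α, δ, ε }, { α, δ, ζ }, { α, ε, ζ }, { β, γ, δ }, { β, γ, ε }, { β, γ, ζ }, { δ, ε, ζ }, { α, β, γ, δ }, { α, β, γ, ε }, { α, β, γ, ζ }, { α, δ, ε, ζ }, { β, γ, δ, ε }, { β, γ, δ, ζ }, { β, γ, ε, ζ }, { α, β, γ, δ, ε }, { α, β, γ, δ, ζ }, { α, β, γ, ε, ζ }, { β, γ, δ, ε, ζ }, X }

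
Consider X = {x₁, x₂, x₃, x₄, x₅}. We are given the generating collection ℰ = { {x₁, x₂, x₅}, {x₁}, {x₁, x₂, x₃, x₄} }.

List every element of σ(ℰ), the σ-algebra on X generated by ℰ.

Initial family (5 sets): { ∅, {x₁}, {x₁, x₂, x₅}, {x₁, x₂, x₃, x₄}, X }.
Pass 1: +3 →
  {x₅}  = {x₁, x₂, x₃, x₄}ᶜ
  {x₃, x₄}  = {x₁, x₂, x₅}ᶜ
  {x₂, x₃, x₄, x₅}  = {x₁}ᶜ
  |family| = 8
Pass 2: +3 →
  {x₁, x₅}  = {x₅} ∪ {x₁}
  {x₁, x₃, x₄}  = {x₃, x₄} ∪ {x₁}
  {x₃, x₄, x₅}  = {x₃, x₄} ∪ {x₅}
  |family| = 11
Pass 3: 4 new —
  {x₁, x₂}  = {x₃, x₄, x₅}ᶜ
  {x₂, x₅}  = {x₁, x₃, x₄}ᶜ
  {x₂, x₃, x₄}  = {x₁, x₅}ᶜ
  {x₁, x₃, x₄, x₅}  = {x₃, x₄, x₅} ∪ {x₁, x₃, x₄}
  |family| = 15
Pass 4 adds 1:
  {x₂}  = {x₁, x₃, x₄, x₅}ᶜ
  |family| = 16
Pass 5: stable.

σ(ℰ) = { ∅, {x₁}, {x₂}, {x₅}, {x₁, x₂}, {x₁, x₅}, {x₂, x₅}, {x₃, x₄}, {x₁, x₂, x₅}, {x₁, x₃, x₄}, {x₂, x₃, x₄}, {x₃, x₄, x₅}, {x₁, x₂, x₃, x₄}, {x₁, x₃, x₄, x₅}, {x₂, x₃, x₄, x₅}, X }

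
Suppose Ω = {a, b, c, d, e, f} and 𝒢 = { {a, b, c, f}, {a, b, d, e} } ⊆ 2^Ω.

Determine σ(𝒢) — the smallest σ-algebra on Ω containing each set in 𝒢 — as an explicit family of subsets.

Take S₀ = 𝒢 ∪ {∅, Ω} = { {}, {a, b, c, f}, {a, b, d, e}, Ω }.
Round 1: 2 new —
  {c, f}  = complement {a, b, d, e}
  {d, e}  = complement {a, b, c, f}
  |family| = 6
Round 2 (1 new):
  {c, d, e, f}  = {d, e} ∪ {c, f}
  |family| = 7
Round 3 adds 1:
  {a, b}  = complement {c, d, e, f}
  |family| = 8
Round 4: already closed under ᶜ and ∪.

σ(𝒢) = { {}, {a, b}, {c, f}, {d, e}, {a, b, c, f}, {a, b, d, e}, {c, d, e, f}, Ω }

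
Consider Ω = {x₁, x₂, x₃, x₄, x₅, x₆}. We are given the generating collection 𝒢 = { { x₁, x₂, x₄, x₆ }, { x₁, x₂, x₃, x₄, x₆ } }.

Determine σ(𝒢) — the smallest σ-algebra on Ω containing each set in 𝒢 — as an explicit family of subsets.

σ(𝒢) = { {}, { x₃ }, { x₅ }, { x₃, x₅ }, { x₁, x₂, x₄, x₆ }, { x₁, x₂, x₃, x₄, x₆ }, { x₁, x₂, x₄, x₅, x₆ }, Ω }

Derivation:
Take S₀ = 𝒢 ∪ {∅, Ω} = { {}, { x₁, x₂, x₄, x₆ }, { x₁, x₂, x₃, x₄, x₆ }, Ω }.
Step 1. New:
  { x₅ }  = Ω∖{ x₁, x₂, x₃, x₄, x₆ }
  { x₃, x₅ }  = Ω∖{ x₁, x₂, x₄, x₆ }
  |family| = 6
Step 2. New:
  { x₁, x₂, x₄, x₅, x₆ }  = { x₁, x₂, x₄, x₆ } ∪ { x₅ }
  |family| = 7
Step 3: 1 new —
  { x₃ }  = Ω∖{ x₁, x₂, x₄, x₅, x₆ }
  |family| = 8
Step 4: closed — nothing new.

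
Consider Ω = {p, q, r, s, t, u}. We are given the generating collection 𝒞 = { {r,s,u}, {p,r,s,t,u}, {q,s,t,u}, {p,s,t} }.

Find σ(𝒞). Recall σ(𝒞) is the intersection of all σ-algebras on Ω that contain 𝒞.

Seed the family with 𝒞 together with ∅ and Ω: { {}, {p,s,t}, {r,s,u}, {q,s,t,u}, {p,r,s,t,u}, Ω }.
Pass 1 (6 new):
  {q}  = ᶜ of {p,r,s,t,u}
  {p,r}  = ᶜ of {q,s,t,u}
  {p,q,t}  = ᶜ of {r,s,u}
  {q,r,u}  = ᶜ of {p,s,t}
  {p,q,s,t,u}  = {p,s,t} ∪ {q,s,t,u}
  {q,r,s,t,u}  = {q,s,t,u} ∪ {r,s,u}
  [12 total]
Pass 2: +10 →
  {p}  = ᶜ of {q,r,s,t,u}
  {r}  = ᶜ of {p,q,s,t,u}
  {p,q,r}  = {q} ∪ {p,r}
  {p,q,r,t}  = {p,q,t} ∪ {p,r}
  {p,q,r,u}  = {q,r,u} ∪ {p,r}
  {p,q,s,t}  = {p,s,t} ∪ {q}
  {p,r,s,t}  = {p,s,t} ∪ {p,r}
  {p,r,s,u}  = {p,r} ∪ {r,s,u}
  {q,r,s,u}  = {q,r,u} ∪ {r,s,u}
  {p,q,r,t,u}  = {q,r,u} ∪ {p,q,t}
  [22 total]
Pass 3. New:
  {s}  = ᶜ of {p,q,r,t,u}
  {p,q}  = {q} ∪ {p}
  {p,t}  = ᶜ of {q,r,s,u}
  {q,r}  = {q} ∪ {r}
  {q,t}  = ᶜ of {p,r,s,u}
  {q,u}  = ᶜ of {p,r,s,t}
  {r,u}  = ᶜ of {p,q,s,t}
  {s,t}  = ᶜ of {p,q,r,u}
  {s,u}  = ᶜ of {p,q,r,t}
  {s,t,u}  = ᶜ of {p,q,r}
  {p,q,r,s,t}  = {q} ∪ {p,r,s,t}
  {p,q,r,s,u}  = {q} ∪ {p,r,s,u}
  [34 total]
Pass 4: 25 new —
  {t}  = ᶜ of {p,q,r,s,u}
  {u}  = ᶜ of {p,q,r,s,t}
  {p,s}  = {p} ∪ {s}
  {q,s}  = {q} ∪ {s}
  {r,s}  = {r} ∪ {s}
  {p,q,s}  = {p,q} ∪ {s}
  {p,q,u}  = {p,q} ∪ {q,u}
  {p,r,s}  = {p,r} ∪ {s}
  {p,r,t}  = {r} ∪ {p,t}
  {p,r,u}  = {p} ∪ {r,u}
  {p,s,u}  = {p} ∪ {s,u}
  {q,r,s}  = {q,r} ∪ {s}
  {q,r,t}  = {q,t} ∪ {r}
  {q,s,t}  = {q,t} ∪ {s,t}
  {q,s,u}  = {q} ∪ {s,u}
  {q,t,u}  = {q,t} ∪ {q,u}
  {r,s,t}  = {s,t} ∪ {r}
  {p,q,r,s}  = {p,q,r} ∪ {s}
  {p,q,s,u}  = {p,q} ∪ {s,u}
  {p,q,t,u}  = {q,u} ∪ {p,q,t}
  {p,r,t,u}  = {r,u} ∪ {p,t}
  {p,s,t,u}  = ᶜ of {q,r}
  {q,r,s,t}  = {s,t} ∪ {q,r}
  {q,r,t,u}  = {q,t} ∪ {q,r,u}
  {r,s,t,u}  = ᶜ of {p,q}
  [59 total]
Pass 5 adds 5:
  {p,u}  = ᶜ of {q,r,s,t}
  {r,t}  = ᶜ of {p,q,s,u}
  {t,u}  = ᶜ of {p,q,r,s}
  {p,t,u}  = ᶜ of {q,r,s}
  {r,t,u}  = ᶜ of {p,q,s}
  [64 total]
Pass 6: already closed under ᶜ and ∪.

|σ(𝒞)| = 64.  σ(𝒞) = { {}, {p}, {q}, {r}, {s}, {t}, {u}, {p,q}, {p,r}, {p,s}, {p,t}, {p,u}, {q,r}, {q,s}, {q,t}, {q,u}, {r,s}, {r,t}, {r,u}, {s,t}, {s,u}, {t,u}, {p,q,r}, {p,q,s}, {p,q,t}, {p,q,u}, {p,r,s}, {p,r,t}, {p,r,u}, {p,s,t}, {p,s,u}, {p,t,u}, {q,r,s}, {q,r,t}, {q,r,u}, {q,s,t}, {q,s,u}, {q,t,u}, {r,s,t}, {r,s,u}, {r,t,u}, {s,t,u}, {p,q,r,s}, {p,q,r,t}, {p,q,r,u}, {p,q,s,t}, {p,q,s,u}, {p,q,t,u}, {p,r,s,t}, {p,r,s,u}, {p,r,t,u}, {p,s,t,u}, {q,r,s,t}, {q,r,s,u}, {q,r,t,u}, {q,s,t,u}, {r,s,t,u}, {p,q,r,s,t}, {p,q,r,s,u}, {p,q,r,t,u}, {p,q,s,t,u}, {p,r,s,t,u}, {q,r,s,t,u}, Ω }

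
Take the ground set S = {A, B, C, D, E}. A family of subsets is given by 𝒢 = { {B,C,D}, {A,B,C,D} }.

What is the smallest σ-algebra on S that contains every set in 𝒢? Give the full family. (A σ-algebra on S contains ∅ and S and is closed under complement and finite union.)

Seed the family with 𝒢 together with ∅ and S: { {}, {B,C,D}, {A,B,C,D}, S }.
Iteration 1: +2 →
  {E}  = S∖{A,B,C,D}
  {A,E}  = S∖{B,C,D}
  — 6 sets.
Iteration 2: 1 new —
  {B,C,D,E}  = {B,C,D} ∪ {E}
  — 7 sets.
Iteration 3: 1 new —
  {A}  = S∖{B,C,D,E}
  — 8 sets.
After Iteration 4 the family is unchanged; done.

Therefore σ(𝒢) = { {}, {A}, {E}, {A,E}, {B,C,D}, {A,B,C,D}, {B,C,D,E}, S } (|σ(𝒢)| = 8).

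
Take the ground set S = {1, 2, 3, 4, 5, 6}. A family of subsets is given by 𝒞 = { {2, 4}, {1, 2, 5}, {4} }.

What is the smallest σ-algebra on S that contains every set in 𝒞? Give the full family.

σ(𝒞) (16 sets): { {}, {2}, {4}, {1, 5}, {2, 4}, {3, 6}, {1, 2, 5}, {1, 4, 5}, {2, 3, 6}, {3, 4, 6}, {1, 2, 4, 5}, {1, 3, 5, 6}, {2, 3, 4, 6}, {1, 2, 3, 5, 6}, {1, 3, 4, 5, 6}, S }

Derivation:
Start: 𝒞 ∪ {∅, S} = { {}, {4}, {2, 4}, {1, 2, 5}, S }.
Step 1: +4 →
  {3, 4, 6}  = {1, 2, 5}ᶜ
  {1, 2, 4, 5}  = {1, 2, 5} ∪ {4}
  {1, 3, 5, 6}  = {2, 4}ᶜ
  {1, 2, 3, 5, 6}  = {4}ᶜ
  [9 total]
Step 2 adds 3:
  {3, 6}  = {1, 2, 4, 5}ᶜ
  {2, 3, 4, 6}  = {3, 4, 6} ∪ {2, 4}
  {1, 3, 4, 5, 6}  = {1, 3, 5, 6} ∪ {4}
  [12 total]
Step 3: +2 →
  {2}  = {1, 3, 4, 5, 6}ᶜ
  {1, 5}  = {2, 3, 4, 6}ᶜ
  [14 total]
Step 4 adds 2:
  {1, 4, 5}  = {1, 5} ∪ {4}
  {2, 3, 6}  = {3, 6} ∪ {2}
  [16 total]
Step 5: already closed under ᶜ and ∪.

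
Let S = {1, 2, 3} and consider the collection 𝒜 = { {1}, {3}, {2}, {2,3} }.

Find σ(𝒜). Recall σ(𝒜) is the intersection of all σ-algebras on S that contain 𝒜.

Start: 𝒜 ∪ {∅, S} = { {}, {1}, {2}, {3}, {2,3}, S }.
Iteration 1 adds 2:
  {1,2}  = ᶜ of {3}
  {1,3}  = ᶜ of {2}
  |family| = 8
Iteration 2: already closed under ᶜ and ∪.

Therefore σ(𝒜) = { {}, {1}, {2}, {3}, {1,2}, {1,3}, {2,3}, S } (|σ(𝒜)| = 8).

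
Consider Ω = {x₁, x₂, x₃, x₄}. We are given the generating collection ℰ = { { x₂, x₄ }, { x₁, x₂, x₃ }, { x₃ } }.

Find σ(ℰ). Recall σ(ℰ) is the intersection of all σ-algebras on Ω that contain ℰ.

σ(ℰ) (16 sets): { ∅, { x₁ }, { x₂ }, { x₃ }, { x₄ }, { x₁, x₂ }, { x₁, x₃ }, { x₁, x₄ }, { x₂, x₃ }, { x₂, x₄ }, { x₃, x₄ }, { x₁, x₂, x₃ }, { x₁, x₂, x₄ }, { x₁, x₃, x₄ }, { x₂, x₃, x₄ }, Ω }

Working:
Start: ℰ ∪ {∅, Ω} = { ∅, { x₃ }, { x₂, x₄ }, { x₁, x₂, x₃ }, Ω }.
Pass 1 adds 4:
  { x₄ }  = Ω∖{ x₁, x₂, x₃ }
  { x₁, x₃ }  = Ω∖{ x₂, x₄ }
  { x₁, x₂, x₄ }  = Ω∖{ x₃ }
  { x₂, x₃, x₄ }  = { x₃ } ∪ { x₂, x₄ }
  (now 9)
Pass 2: +3 →
  { x₁ }  = Ω∖{ x₂, x₃, x₄ }
  { x₃, x₄ }  = { x₃ } ∪ { x₄ }
  { x₁, x₃, x₄ }  = { x₁, x₃ } ∪ { x₄ }
  (now 12)
Pass 3 (3 new):
  { x₂ }  = Ω∖{ x₁, x₃, x₄ }
  { x₁, x₂ }  = Ω∖{ x₃, x₄ }
  { x₁, x₄ }  = { x₄ } ∪ { x₁ }
  (now 15)
Pass 4: +1 →
  { x₂, x₃ }  = Ω∖{ x₁, x₄ }
  (now 16)
Pass 5: already closed under ᶜ and ∪.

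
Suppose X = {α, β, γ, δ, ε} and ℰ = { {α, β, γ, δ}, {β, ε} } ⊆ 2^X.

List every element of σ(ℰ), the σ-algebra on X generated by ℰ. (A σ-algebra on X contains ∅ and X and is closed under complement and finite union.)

Take S₀ = ℰ ∪ {∅, X} = { {}, {β, ε}, {α, β, γ, δ}, X }.
Step 1: 2 new —
  {ε}  = complement {α, β, γ, δ}
  {α, γ, δ}  = complement {β, ε}
  (now 6)
Step 2 (1 new):
  {α, γ, δ, ε}  = {α, γ, δ} ∪ {ε}
  (now 7)
Step 3: 1 new —
  {β}  = complement {α, γ, δ, ε}
  (now 8)
Step 4: already closed under ᶜ and ∪.

|σ(ℰ)| = 8.  σ(ℰ) = { {}, {β}, {ε}, {β, ε}, {α, γ, δ}, {α, β, γ, δ}, {α, γ, δ, ε}, X }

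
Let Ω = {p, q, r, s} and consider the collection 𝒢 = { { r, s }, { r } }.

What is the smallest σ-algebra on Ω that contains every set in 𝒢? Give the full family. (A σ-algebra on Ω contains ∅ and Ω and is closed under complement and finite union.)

Initial family (4 sets): { {  }, { r }, { r, s }, Ω }.
Iteration 1. New:
  { p, q }  = ᶜ of { r, s }
  { p, q, s }  = ᶜ of { r }
  (now 6)
Iteration 2: +1 →
  { p, q, r }  = { r } ∪ { p, q }
  (now 7)
Iteration 3: 1 new —
  { s }  = ᶜ of { p, q, r }
  (now 8)
Iteration 4: already closed under ᶜ and ∪.

Therefore σ(𝒢) = { {  }, { r }, { s }, { p, q }, { r, s }, { p, q, r }, { p, q, s }, Ω } (|σ(𝒢)| = 8).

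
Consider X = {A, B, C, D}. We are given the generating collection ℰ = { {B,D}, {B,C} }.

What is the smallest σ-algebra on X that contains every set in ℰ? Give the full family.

Take S₀ = ℰ ∪ {∅, X} = { {}, {B,C}, {B,D}, X }.
Round 1: +3 →
  {A,C}  = ᶜ of {B,D}
  {A,D}  = ᶜ of {B,C}
  {B,C,D}  = {B,D} ∪ {B,C}
  — 7 sets.
Round 2 adds 4:
  {A}  = ᶜ of {B,C,D}
  {A,B,C}  = {B,C} ∪ {A,C}
  {A,B,D}  = {A,D} ∪ {B,D}
  {A,C,D}  = {A,D} ∪ {A,C}
  — 11 sets.
Round 3. New:
  {B}  = ᶜ of {A,C,D}
  {C}  = ᶜ of {A,B,D}
  {D}  = ᶜ of {A,B,C}
  — 14 sets.
Round 4: +2 →
  {A,B}  = {B} ∪ {A}
  {C,D}  = {C} ∪ {D}
  — 16 sets.
Round 5: already closed under ᶜ and ∪.

Hence σ(ℰ) has 16 members: { {}, {A}, {B}, {C}, {D}, {A,B}, {A,C}, {A,D}, {B,C}, {B,D}, {C,D}, {A,B,C}, {A,B,D}, {A,C,D}, {B,C,D}, X }.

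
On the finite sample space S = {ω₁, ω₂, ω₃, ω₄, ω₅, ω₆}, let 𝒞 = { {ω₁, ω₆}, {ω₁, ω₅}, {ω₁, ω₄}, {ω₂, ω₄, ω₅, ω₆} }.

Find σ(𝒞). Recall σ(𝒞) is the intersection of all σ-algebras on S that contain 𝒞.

σ(𝒞) (64 sets): { {}, {ω₁}, {ω₂}, {ω₃}, {ω₄}, {ω₅}, {ω₆}, {ω₁, ω₂}, {ω₁, ω₃}, {ω₁, ω₄}, {ω₁, ω₅}, {ω₁, ω₆}, {ω₂, ω₃}, {ω₂, ω₄}, {ω₂, ω₅}, {ω₂, ω₆}, {ω₃, ω₄}, {ω₃, ω₅}, {ω₃, ω₆}, {ω₄, ω₅}, {ω₄, ω₆}, {ω₅, ω₆}, {ω₁, ω₂, ω₃}, {ω₁, ω₂, ω₄}, {ω₁, ω₂, ω₅}, {ω₁, ω₂, ω₆}, {ω₁, ω₃, ω₄}, {ω₁, ω₃, ω₅}, {ω₁, ω₃, ω₆}, {ω₁, ω₄, ω₅}, {ω₁, ω₄, ω₆}, {ω₁, ω₅, ω₆}, {ω₂, ω₃, ω₄}, {ω₂, ω₃, ω₅}, {ω₂, ω₃, ω₆}, {ω₂, ω₄, ω₅}, {ω₂, ω₄, ω₆}, {ω₂, ω₅, ω₆}, {ω₃, ω₄, ω₅}, {ω₃, ω₄, ω₆}, {ω₃, ω₅, ω₆}, {ω₄, ω₅, ω₆}, {ω₁, ω₂, ω₃, ω₄}, {ω₁, ω₂, ω₃, ω₅}, {ω₁, ω₂, ω₃, ω₆}, {ω₁, ω₂, ω₄, ω₅}, {ω₁, ω₂, ω₄, ω₆}, {ω₁, ω₂, ω₅, ω₆}, {ω₁, ω₃, ω₄, ω₅}, {ω₁, ω₃, ω₄, ω₆}, {ω₁, ω₃, ω₅, ω₆}, {ω₁, ω₄, ω₅, ω₆}, {ω₂, ω₃, ω₄, ω₅}, {ω₂, ω₃, ω₄, ω₆}, {ω₂, ω₃, ω₅, ω₆}, {ω₂, ω₄, ω₅, ω₆}, {ω₃, ω₄, ω₅, ω₆}, {ω₁, ω₂, ω₃, ω₄, ω₅}, {ω₁, ω₂, ω₃, ω₄, ω₆}, {ω₁, ω₂, ω₃, ω₅, ω₆}, {ω₁, ω₂, ω₄, ω₅, ω₆}, {ω₁, ω₃, ω₄, ω₅, ω₆}, {ω₂, ω₃, ω₄, ω₅, ω₆}, S }

Check:
Start: 𝒞 ∪ {∅, S} = { {}, {ω₁, ω₄}, {ω₁, ω₅}, {ω₁, ω₆}, {ω₂, ω₄, ω₅, ω₆}, S }.
Pass 1: 8 new —
  {ω₁, ω₃}  = S∖{ω₂, ω₄, ω₅, ω₆}
  {ω₁, ω₄, ω₅}  = {ω₁, ω₄} ∪ {ω₁, ω₅}
  {ω₁, ω₄, ω₆}  = {ω₁, ω₄} ∪ {ω₁, ω₆}
  {ω₁, ω₅, ω₆}  = {ω₁, ω₅} ∪ {ω₁, ω₆}
  {ω₂, ω₃, ω₄, ω₅}  = S∖{ω₁, ω₆}
  {ω₂, ω₃, ω₄, ω₆}  = S∖{ω₁, ω₅}
  {ω₂, ω₃, ω₅, ω₆}  = S∖{ω₁, ω₄}
  {ω₁, ω₂, ω₄, ω₅, ω₆}  = {ω₂, ω₄, ω₅, ω₆} ∪ {ω₁, ω₄}
Pass 2: +15 →
  {ω₃}  = S∖{ω₁, ω₂, ω₄, ω₅, ω₆}
  {ω₁, ω₃, ω₄}  = {ω₁, ω₄} ∪ {ω₁, ω₃}
  {ω₁, ω₃, ω₅}  = {ω₁, ω₃} ∪ {ω₁, ω₅}
  {ω₁, ω₃, ω₆}  = {ω₁, ω₆} ∪ {ω₁, ω₃}
  {ω₂, ω₃, ω₄}  = S∖{ω₁, ω₅, ω₆}
  {ω₂, ω₃, ω₅}  = S∖{ω₁, ω₄, ω₆}
  {ω₂, ω₃, ω₆}  = S∖{ω₁, ω₄, ω₅}
  {ω₁, ω₃, ω₄, ω₅}  = {ω₁, ω₄, ω₅} ∪ {ω₁, ω₃}
  {ω₁, ω₃, ω₄, ω₆}  = {ω₁, ω₄, ω₆} ∪ {ω₁, ω₃}
  {ω₁, ω₃, ω₅, ω₆}  = {ω₁, ω₅, ω₆} ∪ {ω₁, ω₃}
  {ω₁, ω₄, ω₅, ω₆}  = {ω₁, ω₄, ω₅} ∪ {ω₁, ω₆}
  {ω₁, ω₂, ω₃, ω₄, ω₅}  = {ω₁, ω₄, ω₅} ∪ {ω₂, ω₃, ω₄, ω₅}
  {ω₁, ω₂, ω₃, ω₄, ω₆}  = {ω₁, ω₆} ∪ {ω₂, ω₃, ω₄, ω₆}
  {ω₁, ω₂, ω₃, ω₅, ω₆}  = {ω₁, ω₆} ∪ {ω₂, ω₃, ω₅, ω₆}
  {ω₂, ω₃, ω₄, ω₅, ω₆}  = {ω₂, ω₃, ω₄, ω₅} ∪ {ω₂, ω₄, ω₅, ω₆}
Pass 3. New:
  {ω₁}  = S∖{ω₂, ω₃, ω₄, ω₅, ω₆}
  {ω₄}  = S∖{ω₁, ω₂, ω₃, ω₅, ω₆}
  {ω₅}  = S∖{ω₁, ω₂, ω₃, ω₄, ω₆}
  {ω₆}  = S∖{ω₁, ω₂, ω₃, ω₄, ω₅}
  {ω₂, ω₃}  = S∖{ω₁, ω₄, ω₅, ω₆}
  {ω₂, ω₄}  = S∖{ω₁, ω₃, ω₅, ω₆}
  {ω₂, ω₅}  = S∖{ω₁, ω₃, ω₄, ω₆}
  {ω₂, ω₆}  = S∖{ω₁, ω₃, ω₄, ω₅}
  {ω₂, ω₄, ω₅}  = S∖{ω₁, ω₃, ω₆}
  {ω₂, ω₄, ω₆}  = S∖{ω₁, ω₃, ω₅}
  {ω₂, ω₅, ω₆}  = S∖{ω₁, ω₃, ω₄}
  {ω₁, ω₂, ω₃, ω₄}  = {ω₁, ω₃, ω₄} ∪ {ω₂, ω₃, ω₄}
  {ω₁, ω₂, ω₃, ω₅}  = {ω₁, ω₃, ω₅} ∪ {ω₂, ω₃, ω₅}
  {ω₁, ω₂, ω₃, ω₆}  = {ω₁, ω₃, ω₆} ∪ {ω₂, ω₃, ω₆}
  {ω₁, ω₃, ω₄, ω₅, ω₆}  = {ω₁, ω₃, ω₆} ∪ {ω₁, ω₄, ω₅, ω₆}
Pass 4: +14 →
  {ω₂}  = S∖{ω₁, ω₃, ω₄, ω₅, ω₆}
  {ω₃, ω₄}  = {ω₃} ∪ {ω₄}
  {ω₃, ω₅}  = {ω₃} ∪ {ω₅}
  {ω₃, ω₆}  = {ω₃} ∪ {ω₆}
  {ω₄, ω₅}  = S∖{ω₁, ω₂, ω₃, ω₆}
  {ω₄, ω₆}  = S∖{ω₁, ω₂, ω₃, ω₅}
  {ω₅, ω₆}  = S∖{ω₁, ω₂, ω₃, ω₄}
  {ω₁, ω₂, ω₃}  = {ω₁, ω₃} ∪ {ω₂, ω₃}
  {ω₁, ω₂, ω₄}  = {ω₁} ∪ {ω₂, ω₄}
  {ω₁, ω₂, ω₅}  = {ω₁} ∪ {ω₂, ω₅}
  {ω₁, ω₂, ω₆}  = {ω₁, ω₆} ∪ {ω₂, ω₆}
  {ω₁, ω₂, ω₄, ω₅}  = {ω₂, ω₄, ω₅} ∪ {ω₁}
  {ω₁, ω₂, ω₄, ω₆}  = {ω₂, ω₄, ω₆} ∪ {ω₁, ω₆}
  {ω₁, ω₂, ω₅, ω₆}  = {ω₁, ω₆} ∪ {ω₂, ω₅}
Pass 5 adds 6:
  {ω₁, ω₂}  = {ω₂} ∪ {ω₁}
  {ω₃, ω₄, ω₅}  = S∖{ω₁, ω₂, ω₆}
  {ω₃, ω₄, ω₆}  = S∖{ω₁, ω₂, ω₅}
  {ω₃, ω₅, ω₆}  = S∖{ω₁, ω₂, ω₄}
  {ω₄, ω₅, ω₆}  = S∖{ω₁, ω₂, ω₃}
  {ω₃, ω₄, ω₅, ω₆}  = {ω₃, ω₄} ∪ {ω₅, ω₆}
Pass 6: stable.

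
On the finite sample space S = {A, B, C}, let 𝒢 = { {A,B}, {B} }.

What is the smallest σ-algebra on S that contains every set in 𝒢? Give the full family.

Begin from { ∅, {B}, {A,B}, S } (that is, 𝒢 plus ∅ and S).
Iteration 1: +2 →
  {C}  = complement {A,B}
  {A,C}  = complement {B}
  (now 6)
Iteration 2 adds 1:
  {B,C}  = {C} ∪ {B}
  (now 7)
Iteration 3: +1 →
  {A}  = complement {B,C}
  (now 8)
After Iteration 4 the family is unchanged; done.

σ(𝒢) = { ∅, {A}, {B}, {C}, {A,B}, {A,C}, {B,C}, S }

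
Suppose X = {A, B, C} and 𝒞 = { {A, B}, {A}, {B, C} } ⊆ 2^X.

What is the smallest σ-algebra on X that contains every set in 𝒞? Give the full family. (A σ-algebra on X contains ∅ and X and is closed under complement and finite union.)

Answer: σ(𝒞) = { {}, {A}, {B}, {C}, {A, B}, {A, C}, {B, C}, X }

Working:
Initial family (5 sets): { {}, {A}, {A, B}, {B, C}, X }.
Round 1: 1 new —
  {C}  = {A, B}ᶜ
  — 6 sets.
Round 2 (1 new):
  {A, C}  = {C} ∪ {A}
  — 7 sets.
Round 3 (1 new):
  {B}  = {A, C}ᶜ
  — 8 sets.
Round 4: no new sets; the family is a σ-algebra.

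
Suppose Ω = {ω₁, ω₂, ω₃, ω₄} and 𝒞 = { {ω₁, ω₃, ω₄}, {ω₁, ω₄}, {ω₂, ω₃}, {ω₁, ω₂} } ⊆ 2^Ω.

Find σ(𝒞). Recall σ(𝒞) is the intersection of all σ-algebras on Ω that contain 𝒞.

Begin from { {}, {ω₁, ω₂}, {ω₁, ω₄}, {ω₂, ω₃}, {ω₁, ω₃, ω₄}, Ω } (that is, 𝒞 plus ∅ and Ω).
Round 1: +4 →
  {ω₂}  = ᶜ of {ω₁, ω₃, ω₄}
  {ω₃, ω₄}  = ᶜ of {ω₁, ω₂}
  {ω₁, ω₂, ω₃}  = {ω₂, ω₃} ∪ {ω₁, ω₂}
  {ω₁, ω₂, ω₄}  = {ω₁, ω₄} ∪ {ω₁, ω₂}
  |family| = 10
Round 2 (3 new):
  {ω₃}  = ᶜ of {ω₁, ω₂, ω₄}
  {ω₄}  = ᶜ of {ω₁, ω₂, ω₃}
  {ω₂, ω₃, ω₄}  = {ω₃, ω₄} ∪ {ω₂}
  |family| = 13
Round 3: 2 new —
  {ω₁}  = ᶜ of {ω₂, ω₃, ω₄}
  {ω₂, ω₄}  = {ω₄} ∪ {ω₂}
  |family| = 15
Round 4 adds 1:
  {ω₁, ω₃}  = ᶜ of {ω₂, ω₄}
  |family| = 16
Round 5 adds nothing — fixpoint reached.

σ(𝒞) = { {}, {ω₁}, {ω₂}, {ω₃}, {ω₄}, {ω₁, ω₂}, {ω₁, ω₃}, {ω₁, ω₄}, {ω₂, ω₃}, {ω₂, ω₄}, {ω₃, ω₄}, {ω₁, ω₂, ω₃}, {ω₁, ω₂, ω₄}, {ω₁, ω₃, ω₄}, {ω₂, ω₃, ω₄}, Ω }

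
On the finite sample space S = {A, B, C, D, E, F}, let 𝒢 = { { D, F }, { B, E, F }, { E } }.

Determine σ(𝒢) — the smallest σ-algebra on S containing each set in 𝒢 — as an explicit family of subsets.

|σ(𝒢)| = 32.  σ(𝒢) = { ∅, { B }, { D }, { E }, { F }, { A, C }, { B, D }, { B, E }, { B, F }, { D, E }, { D, F }, { E, F }, { A, B, C }, { A, C, D }, { A, C, E }, { A, C, F }, { B, D, E }, { B, D, F }, { B, E, F }, { D, E, F }, { A, B, C, D }, { A, B, C, E }, { A, B, C, F }, { A, C, D, E }, { A, C, D, F }, { A, C, E, F }, { B, D, E, F }, { A, B, C, D, E }, { A, B, C, D, F }, { A, B, C, E, F }, { A, C, D, E, F }, S }

Working:
Start: 𝒢 ∪ {∅, S} = { ∅, { E }, { D, F }, { B, E, F }, S }.
Iteration 1: 5 new —
  { A, C, D }  = { B, E, F }ᶜ
  { D, E, F }  = { D, F } ∪ { E }
  { A, B, C, E }  = { D, F }ᶜ
  { B, D, E, F }  = { B, E, F } ∪ { D, F }
  { A, B, C, D, F }  = { E }ᶜ
  (now 10)
Iteration 2: +7 →
  { A, C }  = { B, D, E, F }ᶜ
  { A, B, C }  = { D, E, F }ᶜ
  { A, C, D, E }  = { E } ∪ { A, C, D }
  { A, C, D, F }  = { A, C, D } ∪ { D, F }
  { A, B, C, D, E }  = { A, C, D } ∪ { A, B, C, E }
  { A, B, C, E, F }  = { B, E, F } ∪ { A, B, C, E }
  { A, C, D, E, F }  = { A, C, D } ∪ { D, E, F }
  (now 17)
Iteration 3: +7 →
  { B }  = { A, C, D, E, F }ᶜ
  { D }  = { A, B, C, E, F }ᶜ
  { F }  = { A, B, C, D, E }ᶜ
  { B, E }  = { A, C, D, F }ᶜ
  { B, F }  = { A, C, D, E }ᶜ
  { A, C, E }  = { A, C } ∪ { E }
  { A, B, C, D }  = { A, C, D } ∪ { A, B, C }
  (now 24)
Iteration 4: 8 new —
  { B, D }  = { B } ∪ { D }
  { D, E }  = { E } ∪ { D }
  { E, F }  = { A, B, C, D }ᶜ
  { A, C, F }  = { F } ∪ { A, C }
  { B, D, E }  = { B, E } ∪ { D }
  { B, D, F }  = { A, C, E }ᶜ
  { A, B, C, F }  = { A, B, C } ∪ { B, F }
  { A, C, E, F }  = { A, C, E } ∪ { F }
  (now 32)
Iteration 5: no new sets; the family is a σ-algebra.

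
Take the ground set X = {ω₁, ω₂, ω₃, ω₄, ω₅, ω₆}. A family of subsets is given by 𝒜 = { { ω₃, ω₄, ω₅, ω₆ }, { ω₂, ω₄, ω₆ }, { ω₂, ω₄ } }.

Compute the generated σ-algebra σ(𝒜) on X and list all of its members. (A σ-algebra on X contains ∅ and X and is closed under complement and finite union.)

σ(𝒜) = { ∅, { ω₁ }, { ω₂ }, { ω₄ }, { ω₆ }, { ω₁, ω₂ }, { ω₁, ω₄ }, { ω₁, ω₆ }, { ω₂, ω₄ }, { ω₂, ω₆ }, { ω₃, ω₅ }, { ω₄, ω₆ }, { ω₁, ω₂, ω₄ }, { ω₁, ω₂, ω₆ }, { ω₁, ω₃, ω₅ }, { ω₁, ω₄, ω₆ }, { ω₂, ω₃, ω₅ }, { ω₂, ω₄, ω₆ }, { ω₃, ω₄, ω₅ }, { ω₃, ω₅, ω₆ }, { ω₁, ω₂, ω₃, ω₅ }, { ω₁, ω₂, ω₄, ω₆ }, { ω₁, ω₃, ω₄, ω₅ }, { ω₁, ω₃, ω₅, ω₆ }, { ω₂, ω₃, ω₄, ω₅ }, { ω₂, ω₃, ω₅, ω₆ }, { ω₃, ω₄, ω₅, ω₆ }, { ω₁, ω₂, ω₃, ω₄, ω₅ }, { ω₁, ω₂, ω₃, ω₅, ω₆ }, { ω₁, ω₃, ω₄, ω₅, ω₆ }, { ω₂, ω₃, ω₄, ω₅, ω₆ }, X }

Working:
Take S₀ = 𝒜 ∪ {∅, X} = { ∅, { ω₂, ω₄ }, { ω₂, ω₄, ω₆ }, { ω₃, ω₄, ω₅, ω₆ }, X }.
Step 1 (4 new):
  { ω₁, ω₂ }  = ᶜ of { ω₃, ω₄, ω₅, ω₆ }
  { ω₁, ω₃, ω₅ }  = ᶜ of { ω₂, ω₄, ω₆ }
  { ω₁, ω₃, ω₅, ω₆ }  = ᶜ of { ω₂, ω₄ }
  { ω₂, ω₃, ω₄, ω₅, ω₆ }  = { ω₂, ω₄, ω₆ } ∪ { ω₃, ω₄, ω₅, ω₆ }
Step 2: 7 new —
  { ω₁ }  = ᶜ of { ω₂, ω₃, ω₄, ω₅, ω₆ }
  { ω₁, ω₂, ω₄ }  = { ω₁, ω₂ } ∪ { ω₂, ω₄ }
  { ω₁, ω₂, ω₃, ω₅ }  = { ω₁, ω₂ } ∪ { ω₁, ω₃, ω₅ }
  { ω₁, ω₂, ω₄, ω₆ }  = { ω₂, ω₄, ω₆ } ∪ { ω₁, ω₂ }
  { ω₁, ω₂, ω₃, ω₄, ω₅ }  = { ω₁, ω₃, ω₅ } ∪ { ω₂, ω₄ }
  { ω₁, ω₂, ω₃, ω₅, ω₆ }  = { ω₁, ω₃, ω₅, ω₆ } ∪ { ω₁, ω₂ }
  { ω₁, ω₃, ω₄, ω₅, ω₆ }  = { ω₁, ω₃, ω₅, ω₆ } ∪ { ω₃, ω₄, ω₅, ω₆ }
Step 3 (6 new):
  { ω₂ }  = ᶜ of { ω₁, ω₃, ω₄, ω₅, ω₆ }
  { ω₄ }  = ᶜ of { ω₁, ω₂, ω₃, ω₅, ω₆ }
  { ω₆ }  = ᶜ of { ω₁, ω₂, ω₃, ω₄, ω₅ }
  { ω₃, ω₅ }  = ᶜ of { ω₁, ω₂, ω₄, ω₆ }
  { ω₄, ω₆ }  = ᶜ of { ω₁, ω₂, ω₃, ω₅ }
  { ω₃, ω₅, ω₆ }  = ᶜ of { ω₁, ω₂, ω₄ }
Step 4: 10 new —
  { ω₁, ω₄ }  = { ω₁ } ∪ { ω₄ }
  { ω₁, ω₆ }  = { ω₁ } ∪ { ω₆ }
  { ω₂, ω₆ }  = { ω₂ } ∪ { ω₆ }
  { ω₁, ω₂, ω₆ }  = { ω₁, ω₂ } ∪ { ω₆ }
  { ω₁, ω₄, ω₆ }  = { ω₁ } ∪ { ω₄, ω₆ }
  { ω₂, ω₃, ω₅ }  = { ω₂ } ∪ { ω₃, ω₅ }
  { ω₃, ω₄, ω₅ }  = { ω₄ } ∪ { ω₃, ω₅ }
  { ω₁, ω₃, ω₄, ω₅ }  = { ω₁, ω₃, ω₅ } ∪ { ω₄ }
  { ω₂, ω₃, ω₄, ω₅ }  = { ω₃, ω₅ } ∪ { ω₂, ω₄ }
  { ω₂, ω₃, ω₅, ω₆ }  = { ω₂ } ∪ { ω₃, ω₅, ω₆ }
After Step 5 the family is unchanged; done.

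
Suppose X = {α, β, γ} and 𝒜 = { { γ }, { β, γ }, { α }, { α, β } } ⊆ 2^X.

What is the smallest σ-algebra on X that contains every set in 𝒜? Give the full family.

σ(𝒜) = { {}, { α }, { β }, { γ }, { α, β }, { α, γ }, { β, γ }, X }

Check:
Initial family (6 sets): { {}, { α }, { γ }, { α, β }, { β, γ }, X }.
Pass 1: 1 new —
  { α, γ }  = { γ } ∪ { α }
  [7 total]
Pass 2 (1 new):
  { β }  = ᶜ of { α, γ }
  [8 total]
Pass 3: closed — nothing new.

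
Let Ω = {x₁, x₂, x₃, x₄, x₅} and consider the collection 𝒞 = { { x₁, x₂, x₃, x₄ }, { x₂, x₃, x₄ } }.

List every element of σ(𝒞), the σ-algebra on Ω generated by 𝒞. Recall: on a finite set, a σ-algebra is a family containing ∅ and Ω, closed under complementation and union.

σ(𝒞) (8 sets): { ∅, { x₁ }, { x₅ }, { x₁, x₅ }, { x₂, x₃, x₄ }, { x₁, x₂, x₃, x₄ }, { x₂, x₃, x₄, x₅ }, Ω }

Working:
Start: 𝒞 ∪ {∅, Ω} = { ∅, { x₂, x₃, x₄ }, { x₁, x₂, x₃, x₄ }, Ω }.
Round 1: +2 →
  { x₅ }  = ᶜ of { x₁, x₂, x₃, x₄ }
  { x₁, x₅ }  = ᶜ of { x₂, x₃, x₄ }
  — 6 sets.
Round 2 adds 1:
  { x₂, x₃, x₄, x₅ }  = { x₂, x₃, x₄ } ∪ { x₅ }
  — 7 sets.
Round 3 adds 1:
  { x₁ }  = ᶜ of { x₂, x₃, x₄, x₅ }
  — 8 sets.
Round 4: no new sets; the family is a σ-algebra.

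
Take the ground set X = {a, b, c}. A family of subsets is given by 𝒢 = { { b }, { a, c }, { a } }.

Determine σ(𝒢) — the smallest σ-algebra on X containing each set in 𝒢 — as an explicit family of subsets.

Initial family (5 sets): { {  }, { a }, { b }, { a, c }, X }.
Step 1: 2 new —
  { a, b }  = { b } ∪ { a }
  { b, c }  = complement { a }
  |family| = 7
Step 2: 1 new —
  { c }  = complement { a, b }
  |family| = 8
Step 3: no new sets; the family is a σ-algebra.

|σ(𝒢)| = 8.  σ(𝒢) = { {  }, { a }, { b }, { c }, { a, b }, { a, c }, { b, c }, X }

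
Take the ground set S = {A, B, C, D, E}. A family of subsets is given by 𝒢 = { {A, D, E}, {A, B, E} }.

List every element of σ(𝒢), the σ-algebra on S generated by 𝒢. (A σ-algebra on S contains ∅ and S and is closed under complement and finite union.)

Seed the family with 𝒢 together with ∅ and S: { {}, {A, B, E}, {A, D, E}, S }.
Round 1 adds 3:
  {B, C}  = {A, D, E}ᶜ
  {C, D}  = {A, B, E}ᶜ
  {A, B, D, E}  = {A, B, E} ∪ {A, D, E}
Round 2: 4 new —
  {C}  = {A, B, D, E}ᶜ
  {B, C, D}  = {C, D} ∪ {B, C}
  {A, B, C, E}  = {A, B, E} ∪ {B, C}
  {A, C, D, E}  = {A, D, E} ∪ {C, D}
Round 3: 3 new —
  {B}  = {A, C, D, E}ᶜ
  {D}  = {A, B, C, E}ᶜ
  {A, E}  = {B, C, D}ᶜ
Round 4: +2 →
  {B, D}  = {D} ∪ {B}
  {A, C, E}  = {C} ∪ {A, E}
Round 5: closed — nothing new.

|σ(𝒢)| = 16.  σ(𝒢) = { {}, {B}, {C}, {D}, {A, E}, {B, C}, {B, D}, {C, D}, {A, B, E}, {A, C, E}, {A, D, E}, {B, C, D}, {A, B, C, E}, {A, B, D, E}, {A, C, D, E}, S }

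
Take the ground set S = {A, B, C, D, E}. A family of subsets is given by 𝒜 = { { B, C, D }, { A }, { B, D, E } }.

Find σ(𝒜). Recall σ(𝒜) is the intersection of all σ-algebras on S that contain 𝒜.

|σ(𝒜)| = 16.  σ(𝒜) = { {  }, { A }, { C }, { E }, { A, C }, { A, E }, { B, D }, { C, E }, { A, B, D }, { A, C, E }, { B, C, D }, { B, D, E }, { A, B, C, D }, { A, B, D, E }, { B, C, D, E }, S }

Check:
Begin from { {  }, { A }, { B, C, D }, { B, D, E }, S } (that is, 𝒜 plus ∅ and S).
Round 1. New:
  { A, C }  = complement { B, D, E }
  { A, E }  = complement { B, C, D }
  { A, B, C, D }  = { B, C, D } ∪ { A }
  { A, B, D, E }  = { B, D, E } ∪ { A }
  { B, C, D, E }  = complement { A }
  [10 total]
Round 2: +3 →
  { C }  = complement { A, B, D, E }
  { E }  = complement { A, B, C, D }
  { A, C, E }  = { A, C } ∪ { A, E }
  [13 total]
Round 3: 2 new —
  { B, D }  = complement { A, C, E }
  { C, E }  = { C } ∪ { E }
  [15 total]
Round 4: +1 →
  { A, B, D }  = complement { C, E }
  [16 total]
Round 5: no new sets; the family is a σ-algebra.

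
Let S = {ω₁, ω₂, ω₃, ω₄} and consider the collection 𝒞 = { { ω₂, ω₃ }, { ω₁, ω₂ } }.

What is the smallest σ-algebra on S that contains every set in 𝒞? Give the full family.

Start: 𝒞 ∪ {∅, S} = { {  }, { ω₁, ω₂ }, { ω₂, ω₃ }, S }.
Iteration 1 (3 new):
  { ω₁, ω₄ }  = complement { ω₂, ω₃ }
  { ω₃, ω₄ }  = complement { ω₁, ω₂ }
  { ω₁, ω₂, ω₃ }  = { ω₁, ω₂ } ∪ { ω₂, ω₃ }
  [7 total]
Iteration 2: 4 new —
  { ω₄ }  = complement { ω₁, ω₂, ω₃ }
  { ω₁, ω₂, ω₄ }  = { ω₁, ω₄ } ∪ { ω₁, ω₂ }
  { ω₁, ω₃, ω₄ }  = { ω₃, ω₄ } ∪ { ω₁, ω₄ }
  { ω₂, ω₃, ω₄ }  = { ω₃, ω₄ } ∪ { ω₂, ω₃ }
  [11 total]
Iteration 3: +3 →
  { ω₁ }  = complement { ω₂, ω₃, ω₄ }
  { ω₂ }  = complement { ω₁, ω₃, ω₄ }
  { ω₃ }  = complement { ω₁, ω₂, ω₄ }
  [14 total]
Iteration 4. New:
  { ω₁, ω₃ }  = { ω₃ } ∪ { ω₁ }
  { ω₂, ω₄ }  = { ω₄ } ∪ { ω₂ }
  [16 total]
Iteration 5: stable.

Therefore σ(𝒞) = { {  }, { ω₁ }, { ω₂ }, { ω₃ }, { ω₄ }, { ω₁, ω₂ }, { ω₁, ω₃ }, { ω₁, ω₄ }, { ω₂, ω₃ }, { ω₂, ω₄ }, { ω₃, ω₄ }, { ω₁, ω₂, ω₃ }, { ω₁, ω₂, ω₄ }, { ω₁, ω₃, ω₄ }, { ω₂, ω₃, ω₄ }, S } (|σ(𝒞)| = 16).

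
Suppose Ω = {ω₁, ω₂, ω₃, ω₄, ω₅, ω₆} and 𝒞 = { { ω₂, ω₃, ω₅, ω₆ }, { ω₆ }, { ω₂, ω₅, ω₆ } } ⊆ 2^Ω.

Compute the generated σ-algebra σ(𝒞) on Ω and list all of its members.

Take S₀ = 𝒞 ∪ {∅, Ω} = { {}, { ω₆ }, { ω₂, ω₅, ω₆ }, { ω₂, ω₃, ω₅, ω₆ }, Ω }.
Pass 1 (3 new):
  { ω₁, ω₄ }  = { ω₂, ω₃, ω₅, ω₆ }ᶜ
  { ω₁, ω₃, ω₄ }  = { ω₂, ω₅, ω₆ }ᶜ
  { ω₁, ω₂, ω₃, ω₄, ω₅ }  = { ω₆ }ᶜ
  |family| = 8
Pass 2 (3 new):
  { ω₁, ω₄, ω₆ }  = { ω₁, ω₄ } ∪ { ω₆ }
  { ω₁, ω₃, ω₄, ω₆ }  = { ω₁, ω₃, ω₄ } ∪ { ω₆ }
  { ω₁, ω₂, ω₄, ω₅, ω₆ }  = { ω₂, ω₅, ω₆ } ∪ { ω₁, ω₄ }
  |family| = 11
Pass 3: +3 →
  { ω₃ }  = { ω₁, ω₂, ω₄, ω₅, ω₆ }ᶜ
  { ω₂, ω₅ }  = { ω₁, ω₃, ω₄, ω₆ }ᶜ
  { ω₂, ω₃, ω₅ }  = { ω₁, ω₄, ω₆ }ᶜ
  |family| = 14
Pass 4. New:
  { ω₃, ω₆ }  = { ω₃ } ∪ { ω₆ }
  { ω₁, ω₂, ω₄, ω₅ }  = { ω₂, ω₅ } ∪ { ω₁, ω₄ }
  |family| = 16
After Pass 5 the family is unchanged; done.

Hence σ(𝒞) has 16 members: { {}, { ω₃ }, { ω₆ }, { ω₁, ω₄ }, { ω₂, ω₅ }, { ω₃, ω₆ }, { ω₁, ω₃, ω₄ }, { ω₁, ω₄, ω₆ }, { ω₂, ω₃, ω₅ }, { ω₂, ω₅, ω₆ }, { ω₁, ω₂, ω₄, ω₅ }, { ω₁, ω₃, ω₄, ω₆ }, { ω₂, ω₃, ω₅, ω₆ }, { ω₁, ω₂, ω₃, ω₄, ω₅ }, { ω₁, ω₂, ω₄, ω₅, ω₆ }, Ω }.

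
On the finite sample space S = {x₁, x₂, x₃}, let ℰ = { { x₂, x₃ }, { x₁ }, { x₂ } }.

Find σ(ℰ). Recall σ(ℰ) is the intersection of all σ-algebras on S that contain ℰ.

Start: ℰ ∪ {∅, S} = { {  }, { x₁ }, { x₂ }, { x₂, x₃ }, S }.
Pass 1. New:
  { x₁, x₂ }  = { x₂ } ∪ { x₁ }
  { x₁, x₃ }  = complement { x₂ }
  (now 7)
Pass 2: +1 →
  { x₃ }  = complement { x₁, x₂ }
  (now 8)
Pass 3: already closed under ᶜ and ∪.

Hence σ(ℰ) has 8 members: { {  }, { x₁ }, { x₂ }, { x₃ }, { x₁, x₂ }, { x₁, x₃ }, { x₂, x₃ }, S }.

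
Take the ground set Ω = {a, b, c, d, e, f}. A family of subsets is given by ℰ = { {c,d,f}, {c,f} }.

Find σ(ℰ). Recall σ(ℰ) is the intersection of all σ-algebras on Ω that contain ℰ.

|σ(ℰ)| = 8.  σ(ℰ) = { ∅, {d}, {c,f}, {a,b,e}, {c,d,f}, {a,b,d,e}, {a,b,c,e,f}, Ω }

Working:
Initial family (4 sets): { ∅, {c,f}, {c,d,f}, Ω }.
Pass 1: +2 →
  {a,b,e}  = complement {c,d,f}
  {a,b,d,e}  = complement {c,f}
  (now 6)
Pass 2: +1 →
  {a,b,c,e,f}  = {a,b,e} ∪ {c,f}
  (now 7)
Pass 3: 1 new —
  {d}  = complement {a,b,c,e,f}
  (now 8)
Pass 4: closed — nothing new.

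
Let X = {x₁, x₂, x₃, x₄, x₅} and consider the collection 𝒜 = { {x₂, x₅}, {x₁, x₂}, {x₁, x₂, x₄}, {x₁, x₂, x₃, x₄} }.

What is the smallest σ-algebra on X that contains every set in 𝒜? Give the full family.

σ(𝒜) = { ∅, {x₁}, {x₂}, {x₃}, {x₄}, {x₅}, {x₁, x₂}, {x₁, x₃}, {x₁, x₄}, {x₁, x₅}, {x₂, x₃}, {x₂, x₄}, {x₂, x₅}, {x₃, x₄}, {x₃, x₅}, {x₄, x₅}, {x₁, x₂, x₃}, {x₁, x₂, x₄}, {x₁, x₂, x₅}, {x₁, x₃, x₄}, {x₁, x₃, x₅}, {x₁, x₄, x₅}, {x₂, x₃, x₄}, {x₂, x₃, x₅}, {x₂, x₄, x₅}, {x₃, x₄, x₅}, {x₁, x₂, x₃, x₄}, {x₁, x₂, x₃, x₅}, {x₁, x₂, x₄, x₅}, {x₁, x₃, x₄, x₅}, {x₂, x₃, x₄, x₅}, X }

Derivation:
Take S₀ = 𝒜 ∪ {∅, X} = { ∅, {x₁, x₂}, {x₂, x₅}, {x₁, x₂, x₄}, {x₁, x₂, x₃, x₄}, X }.
Step 1 adds 6:
  {x₅}  = {x₁, x₂, x₃, x₄}ᶜ
  {x₃, x₅}  = {x₁, x₂, x₄}ᶜ
  {x₁, x₂, x₅}  = {x₂, x₅} ∪ {x₁, x₂}
  {x₁, x₃, x₄}  = {x₂, x₅}ᶜ
  {x₃, x₄, x₅}  = {x₁, x₂}ᶜ
  {x₁, x₂, x₄, x₅}  = {x₂, x₅} ∪ {x₁, x₂, x₄}
  — 12 sets.
Step 2 (6 new):
  {x₃}  = {x₁, x₂, x₄, x₅}ᶜ
  {x₃, x₄}  = {x₁, x₂, x₅}ᶜ
  {x₂, x₃, x₅}  = {x₂, x₅} ∪ {x₃, x₅}
  {x₁, x₂, x₃, x₅}  = {x₁, x₂} ∪ {x₃, x₅}
  {x₁, x₃, x₄, x₅}  = {x₃, x₄, x₅} ∪ {x₁, x₃, x₄}
  {x₂, x₃, x₄, x₅}  = {x₂, x₅} ∪ {x₃, x₄, x₅}
  — 18 sets.
Step 3 (5 new):
  {x₁}  = {x₂, x₃, x₄, x₅}ᶜ
  {x₂}  = {x₁, x₃, x₄, x₅}ᶜ
  {x₄}  = {x₁, x₂, x₃, x₅}ᶜ
  {x₁, x₄}  = {x₂, x₃, x₅}ᶜ
  {x₁, x₂, x₃}  = {x₃} ∪ {x₁, x₂}
  — 23 sets.
Step 4 (9 new):
  {x₁, x₃}  = {x₃} ∪ {x₁}
  {x₁, x₅}  = {x₅} ∪ {x₁}
  {x₂, x₃}  = {x₂} ∪ {x₃}
  {x₂, x₄}  = {x₂} ∪ {x₄}
  {x₄, x₅}  = {x₁, x₂, x₃}ᶜ
  {x₁, x₃, x₅}  = {x₃, x₅} ∪ {x₁}
  {x₁, x₄, x₅}  = {x₅} ∪ {x₁, x₄}
  {x₂, x₃, x₄}  = {x₃, x₄} ∪ {x₂}
  {x₂, x₄, x₅}  = {x₂, x₅} ∪ {x₄}
  — 32 sets.
After Step 5 the family is unchanged; done.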